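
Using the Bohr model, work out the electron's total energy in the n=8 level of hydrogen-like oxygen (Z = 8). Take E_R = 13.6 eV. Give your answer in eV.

E_n = −E_R·Z²/n² = −13.6 × 8²/8² = -13.6 eV

-13.6 eV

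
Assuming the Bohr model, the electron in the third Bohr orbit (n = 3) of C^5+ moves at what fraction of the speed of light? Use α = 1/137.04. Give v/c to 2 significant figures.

0.015

v_n = Zαc/n, so v/c = Zα/n = 6 × 0.0073 / 3 = 0.015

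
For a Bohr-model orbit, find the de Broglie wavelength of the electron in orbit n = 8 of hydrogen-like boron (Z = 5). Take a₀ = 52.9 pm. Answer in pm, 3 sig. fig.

532 pm

The Bohr quantisation condition is nλ = 2πr_n.
r_n = n²a₀/Z = 677 pm
λ = 2πr_n/n = 2π·677/8 = 532 pm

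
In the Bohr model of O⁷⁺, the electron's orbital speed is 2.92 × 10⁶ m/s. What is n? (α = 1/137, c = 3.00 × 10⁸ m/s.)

6

v_n = Zαc/n ⇒ n = Zαc/v = 8 × 0.00730 × 3.00 × 10⁸ / 2.92 × 10⁶ ≈ 6.00
n = 6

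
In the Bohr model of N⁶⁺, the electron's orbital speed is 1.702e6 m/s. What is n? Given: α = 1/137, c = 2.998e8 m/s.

9

v_n = Zαc/n ⇒ n = Zαc/v = 7 × 0.007299 × 2.998e8 / 1.702e6 ≈ 9.00
n = 9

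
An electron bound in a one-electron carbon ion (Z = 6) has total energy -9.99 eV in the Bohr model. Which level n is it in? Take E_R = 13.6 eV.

7

E_n = −E_R Z²/n² ⇒ n² = E_R Z²/(−E_n) = 13.6 × 6² / 9.99 ≈ 49.01
n = 7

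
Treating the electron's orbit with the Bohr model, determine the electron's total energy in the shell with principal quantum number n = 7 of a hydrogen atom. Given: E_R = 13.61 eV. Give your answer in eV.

E_n = −E_R·Z²/n² = −13.61 × 1²/7² = -0.2778 eV

-0.2778 eV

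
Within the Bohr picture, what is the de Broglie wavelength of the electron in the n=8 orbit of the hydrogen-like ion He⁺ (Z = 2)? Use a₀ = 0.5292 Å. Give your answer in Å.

The Bohr quantisation condition is nλ = 2πr_n.
r_n = n²a₀/Z = 16.93 Å
λ = 2πr_n/n = 2π·16.93/8 = 13.30 Å

13.30 Å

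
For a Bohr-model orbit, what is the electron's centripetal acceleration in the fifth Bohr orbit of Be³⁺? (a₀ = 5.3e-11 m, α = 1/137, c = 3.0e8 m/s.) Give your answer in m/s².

r = n²a₀/Z = 3.3e-10 m, v = Zαc/n = 1.8e6 m/s
a = v²/r = (1.8e6)² / 3.3e-10 = 9.3e21 m/s²

9.3e21 m/s²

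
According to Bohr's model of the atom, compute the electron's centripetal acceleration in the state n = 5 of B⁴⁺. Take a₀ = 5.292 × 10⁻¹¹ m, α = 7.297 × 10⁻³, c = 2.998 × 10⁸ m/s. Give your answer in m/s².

1.809 × 10²² m/s²

r = n²a₀/Z = 2.646 × 10⁻¹⁰ m, v = Zαc/n = 2.188 × 10⁶ m/s
a = v²/r = (2.188 × 10⁶)² / 2.646 × 10⁻¹⁰ = 1.809 × 10²² m/s²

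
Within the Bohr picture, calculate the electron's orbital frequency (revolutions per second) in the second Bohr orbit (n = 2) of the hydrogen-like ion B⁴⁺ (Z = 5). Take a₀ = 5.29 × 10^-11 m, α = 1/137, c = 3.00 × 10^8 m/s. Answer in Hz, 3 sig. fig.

r = n²a₀/Z = 4.23 × 10^-11 m, v = Zαc/n = 5.47 × 10^6 m/s
f = v/(2πr) = 2.06 × 10^16 Hz

2.06 × 10^16 Hz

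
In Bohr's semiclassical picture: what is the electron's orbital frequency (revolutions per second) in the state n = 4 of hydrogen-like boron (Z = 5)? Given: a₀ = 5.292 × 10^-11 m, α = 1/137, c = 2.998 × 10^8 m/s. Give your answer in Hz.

r = n²a₀/Z = 1.693 × 10^-10 m, v = Zαc/n = 2.735 × 10^6 m/s
f = v/(2πr) = 2.571 × 10^15 Hz

2.571 × 10^15 Hz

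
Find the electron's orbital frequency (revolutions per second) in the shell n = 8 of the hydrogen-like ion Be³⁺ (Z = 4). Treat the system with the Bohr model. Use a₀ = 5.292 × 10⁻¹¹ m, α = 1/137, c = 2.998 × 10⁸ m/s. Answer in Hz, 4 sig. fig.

2.057 × 10¹⁴ Hz

r = n²a₀/Z = 8.467 × 10⁻¹⁰ m, v = Zαc/n = 1.094 × 10⁶ m/s
f = v/(2πr) = 2.057 × 10¹⁴ Hz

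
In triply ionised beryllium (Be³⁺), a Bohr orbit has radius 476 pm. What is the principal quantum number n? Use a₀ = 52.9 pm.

r_n = n²a₀/Z ⇒ n² = rZ/a₀ = 476 × 4 / 52.9 ≈ 35.99
n = 6

6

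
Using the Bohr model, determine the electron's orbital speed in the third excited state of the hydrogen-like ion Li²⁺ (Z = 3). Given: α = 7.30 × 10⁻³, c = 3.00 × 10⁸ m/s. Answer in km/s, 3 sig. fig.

v_n = Zαc/n = 3 × 0.00730 × 3.00 × 10⁸ / 4
    = 1640 km/s

1640 km/s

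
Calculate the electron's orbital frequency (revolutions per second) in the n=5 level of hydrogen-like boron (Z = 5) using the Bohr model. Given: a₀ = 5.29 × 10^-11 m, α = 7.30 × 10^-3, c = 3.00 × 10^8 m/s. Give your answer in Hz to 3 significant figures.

r = n²a₀/Z = 2.64 × 10^-10 m, v = Zαc/n = 2.19 × 10^6 m/s
f = v/(2πr) = 1.32 × 10^15 Hz

1.32 × 10^15 Hz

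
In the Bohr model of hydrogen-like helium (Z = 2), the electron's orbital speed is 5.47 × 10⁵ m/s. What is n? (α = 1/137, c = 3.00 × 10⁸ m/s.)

v_n = Zαc/n ⇒ n = Zαc/v = 2 × 0.00730 × 3.00 × 10⁸ / 5.47 × 10⁵ ≈ 8.01
n = 8

8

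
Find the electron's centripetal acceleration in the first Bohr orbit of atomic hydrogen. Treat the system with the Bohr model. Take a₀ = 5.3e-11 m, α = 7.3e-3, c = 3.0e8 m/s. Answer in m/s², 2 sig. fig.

9.0e22 m/s²

r = n²a₀/Z = 5.3e-11 m, v = Zαc/n = 2.2e6 m/s
a = v²/r = (2.2e6)² / 5.3e-11 = 9.0e22 m/s²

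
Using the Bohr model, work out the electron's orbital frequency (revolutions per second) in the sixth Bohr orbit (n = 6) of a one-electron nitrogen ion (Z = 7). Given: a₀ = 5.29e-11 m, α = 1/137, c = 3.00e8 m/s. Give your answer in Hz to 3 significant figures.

r = n²a₀/Z = 2.72e-10 m, v = Zαc/n = 2.55e6 m/s
f = v/(2πr) = 1.49e15 Hz

1.49e15 Hz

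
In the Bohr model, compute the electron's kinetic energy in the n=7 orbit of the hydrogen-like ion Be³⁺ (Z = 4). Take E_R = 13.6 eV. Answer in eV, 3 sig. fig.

For a Coulomb orbit the virial theorem gives K = −E_n.
E_n = −E_R·Z²/n², so K = E_R·Z²/n² = 13.6 × 4²/7² = 4.44 eV

4.44 eV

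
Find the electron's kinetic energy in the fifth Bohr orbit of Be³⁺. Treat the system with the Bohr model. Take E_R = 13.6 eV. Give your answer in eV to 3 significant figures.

For a Coulomb orbit the virial theorem gives K = −E_n.
E_n = −E_R·Z²/n², so K = E_R·Z²/n² = 13.6 × 4²/5² = 8.70 eV

8.70 eV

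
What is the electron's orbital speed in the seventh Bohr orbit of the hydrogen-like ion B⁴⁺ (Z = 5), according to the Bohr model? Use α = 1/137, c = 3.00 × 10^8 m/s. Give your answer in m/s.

1.56 × 10^6 m/s

v_n = Zαc/n = 5 × 0.00730 × 3.00 × 10^8 / 7
    = 1.56 × 10^6 m/s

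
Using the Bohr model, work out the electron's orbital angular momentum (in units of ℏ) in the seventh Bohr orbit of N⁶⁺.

7

L_n = nℏ, so L/ℏ = n = 7.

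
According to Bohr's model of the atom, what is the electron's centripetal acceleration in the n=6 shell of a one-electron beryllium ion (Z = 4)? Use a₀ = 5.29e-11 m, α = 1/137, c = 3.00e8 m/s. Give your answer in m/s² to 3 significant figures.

4.48e21 m/s²

r = n²a₀/Z = 4.76e-10 m, v = Zαc/n = 1.46e6 m/s
a = v²/r = (1.46e6)² / 4.76e-10 = 4.48e21 m/s²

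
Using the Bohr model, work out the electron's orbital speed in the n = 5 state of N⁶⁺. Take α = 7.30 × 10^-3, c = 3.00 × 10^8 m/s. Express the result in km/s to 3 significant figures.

3070 km/s

v_n = Zαc/n = 7 × 0.00730 × 3.00 × 10^8 / 5
    = 3070 km/s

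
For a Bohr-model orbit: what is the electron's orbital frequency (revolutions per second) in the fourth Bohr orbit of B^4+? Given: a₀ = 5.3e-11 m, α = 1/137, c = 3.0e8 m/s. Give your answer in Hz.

2.6e15 Hz

r = n²a₀/Z = 1.7e-10 m, v = Zαc/n = 2.7e6 m/s
f = v/(2πr) = 2.6e15 Hz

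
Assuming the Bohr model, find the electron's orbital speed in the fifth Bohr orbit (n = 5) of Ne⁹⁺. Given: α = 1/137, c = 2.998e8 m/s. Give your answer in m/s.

4.377e6 m/s

v_n = Zαc/n = 10 × 0.007299 × 2.998e8 / 5
    = 4.377e6 m/s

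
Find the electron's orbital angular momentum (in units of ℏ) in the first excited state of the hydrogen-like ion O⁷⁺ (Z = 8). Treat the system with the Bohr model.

2

L_n = nℏ, so L/ℏ = n = 2.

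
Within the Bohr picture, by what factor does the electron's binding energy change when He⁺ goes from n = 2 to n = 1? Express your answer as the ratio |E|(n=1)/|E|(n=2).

4

|E| ∝ Z^2 · n^-2; with Z fixed, |E| ∝ n^-2.
|E|(n=1)/|E|(n=2) = (1/2)^-2 = 4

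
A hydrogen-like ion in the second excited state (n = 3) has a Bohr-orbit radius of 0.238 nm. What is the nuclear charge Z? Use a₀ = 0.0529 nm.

r_n = n²a₀/Z ⇒ Z = n²a₀/r = 3² × 0.0529 / 0.238 ≈ 2.00
Z = 2

2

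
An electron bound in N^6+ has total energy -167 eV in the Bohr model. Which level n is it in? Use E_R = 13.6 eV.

2

E_n = −E_R Z²/n² ⇒ n² = E_R Z²/(−E_n) = 13.6 × 7² / 167 ≈ 3.99
n = 2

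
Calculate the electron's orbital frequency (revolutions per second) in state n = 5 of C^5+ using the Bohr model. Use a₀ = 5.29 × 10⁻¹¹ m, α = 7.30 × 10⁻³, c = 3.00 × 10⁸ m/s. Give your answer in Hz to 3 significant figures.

r = n²a₀/Z = 2.20 × 10⁻¹⁰ m, v = Zαc/n = 2.63 × 10⁶ m/s
f = v/(2πr) = 1.90 × 10¹⁵ Hz

1.90 × 10¹⁵ Hz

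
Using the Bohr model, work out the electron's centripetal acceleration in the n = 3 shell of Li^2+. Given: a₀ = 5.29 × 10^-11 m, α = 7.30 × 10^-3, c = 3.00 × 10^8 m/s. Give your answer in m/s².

3.02 × 10^22 m/s²

r = n²a₀/Z = 1.59 × 10^-10 m, v = Zαc/n = 2.19 × 10^6 m/s
a = v²/r = (2.19 × 10^6)² / 1.59 × 10^-10 = 3.02 × 10^22 m/s²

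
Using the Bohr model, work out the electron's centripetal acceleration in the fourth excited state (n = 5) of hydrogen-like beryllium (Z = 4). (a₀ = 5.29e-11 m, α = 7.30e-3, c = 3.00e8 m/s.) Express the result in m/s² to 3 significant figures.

9.28e21 m/s²

r = n²a₀/Z = 3.31e-10 m, v = Zαc/n = 1.75e6 m/s
a = v²/r = (1.75e6)² / 3.31e-10 = 9.28e21 m/s²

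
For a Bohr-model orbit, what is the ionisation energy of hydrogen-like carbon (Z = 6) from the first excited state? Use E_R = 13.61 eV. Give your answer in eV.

E_n = −E_R·Z²/n² = −13.61 × 6²/2² eV = -122.5 eV
Ionisation energy = −E_n = 122.5 eV

122.5 eV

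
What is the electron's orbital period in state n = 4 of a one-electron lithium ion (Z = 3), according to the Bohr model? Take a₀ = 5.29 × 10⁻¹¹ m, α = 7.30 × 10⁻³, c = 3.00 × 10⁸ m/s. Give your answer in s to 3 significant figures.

r = n²a₀/Z = 4²·5.29 × 10⁻¹¹/3 = 2.82 × 10⁻¹⁰ m
v = Zαc/n = 3·0.00730·3.00 × 10⁸/4 = 1.64 × 10⁶ m/s
T = 2πr/v = 1.08 × 10⁻¹⁵ s

1.08 × 10⁻¹⁵ s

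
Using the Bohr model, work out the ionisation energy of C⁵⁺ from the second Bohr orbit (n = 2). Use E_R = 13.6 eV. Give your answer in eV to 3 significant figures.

122 eV

E_n = −E_R·Z²/n² = −13.6 × 6²/2² eV = -122 eV
Ionisation energy = −E_n = 122 eV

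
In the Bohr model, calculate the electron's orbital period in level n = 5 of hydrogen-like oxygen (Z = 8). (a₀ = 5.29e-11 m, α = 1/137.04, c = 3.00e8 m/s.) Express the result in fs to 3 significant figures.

r = n²a₀/Z = 5²·5.29e-11/8 = 1.65e-10 m
v = Zαc/n = 8·0.00730·3.00e8/5 = 3.50e6 m/s
T = 2πr/v = 2.97e-16 s = 0.297 fs

0.297 fs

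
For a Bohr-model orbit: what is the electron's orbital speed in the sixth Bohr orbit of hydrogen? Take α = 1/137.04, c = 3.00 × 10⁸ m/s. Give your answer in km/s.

365 km/s

v_n = Zαc/n = 1 × 0.00730 × 3.00 × 10⁸ / 6
    = 365 km/s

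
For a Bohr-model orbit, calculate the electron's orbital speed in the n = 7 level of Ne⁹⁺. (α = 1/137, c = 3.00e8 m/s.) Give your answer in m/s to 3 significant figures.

3.13e6 m/s

v_n = Zαc/n = 10 × 0.00730 × 3.00e8 / 7
    = 3.13e6 m/s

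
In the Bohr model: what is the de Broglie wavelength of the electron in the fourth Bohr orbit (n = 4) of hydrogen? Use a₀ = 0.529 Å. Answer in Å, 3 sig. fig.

The Bohr quantisation condition is nλ = 2πr_n.
r_n = n²a₀/Z = 8.46 Å
λ = 2πr_n/n = 2π·8.46/4 = 13.3 Å

13.3 Å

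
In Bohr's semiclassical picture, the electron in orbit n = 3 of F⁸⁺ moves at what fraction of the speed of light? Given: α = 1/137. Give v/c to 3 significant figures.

0.0219

v_n = Zαc/n, so v/c = Zα/n = 9 × 0.00730 / 3 = 0.0219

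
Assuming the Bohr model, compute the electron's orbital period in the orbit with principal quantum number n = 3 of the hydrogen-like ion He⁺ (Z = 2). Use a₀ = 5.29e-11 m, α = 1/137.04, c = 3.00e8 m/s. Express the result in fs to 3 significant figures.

r = n²a₀/Z = 3²·5.29e-11/2 = 2.38e-10 m
v = Zαc/n = 2·0.00730·3.00e8/3 = 1.46e6 m/s
T = 2πr/v = 1.02e-15 s = 1.02 fs

1.02 fs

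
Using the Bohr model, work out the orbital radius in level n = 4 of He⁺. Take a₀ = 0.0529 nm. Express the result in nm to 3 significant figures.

0.423 nm

r_n = n²a₀/Z = 4² × 0.0529 / 2
    = 16 × 0.0529 / 2 = 0.423 nm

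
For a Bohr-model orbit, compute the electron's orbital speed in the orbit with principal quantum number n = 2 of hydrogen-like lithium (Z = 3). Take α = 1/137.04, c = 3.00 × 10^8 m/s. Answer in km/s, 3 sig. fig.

3280 km/s

v_n = Zαc/n = 3 × 0.00730 × 3.00 × 10^8 / 2
    = 3280 km/s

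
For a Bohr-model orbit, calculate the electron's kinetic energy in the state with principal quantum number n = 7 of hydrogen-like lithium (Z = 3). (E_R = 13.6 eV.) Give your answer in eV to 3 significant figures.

For a Coulomb orbit the virial theorem gives K = −E_n.
E_n = −E_R·Z²/n², so K = E_R·Z²/n² = 13.6 × 3²/7² = 2.50 eV

2.50 eV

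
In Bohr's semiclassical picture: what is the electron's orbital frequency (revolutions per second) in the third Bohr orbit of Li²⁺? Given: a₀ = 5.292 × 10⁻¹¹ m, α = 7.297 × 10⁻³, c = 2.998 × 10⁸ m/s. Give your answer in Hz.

r = n²a₀/Z = 1.588 × 10⁻¹⁰ m, v = Zαc/n = 2.188 × 10⁶ m/s
f = v/(2πr) = 2.193 × 10¹⁵ Hz

2.193 × 10¹⁵ Hz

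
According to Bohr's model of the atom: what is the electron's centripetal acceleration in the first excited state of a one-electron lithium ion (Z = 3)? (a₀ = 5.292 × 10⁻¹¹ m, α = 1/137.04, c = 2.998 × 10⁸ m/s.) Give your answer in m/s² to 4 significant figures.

r = n²a₀/Z = 7.056 × 10⁻¹¹ m, v = Zαc/n = 3.282 × 10⁶ m/s
a = v²/r = (3.282 × 10⁶)² / 7.056 × 10⁻¹¹ = 1.526 × 10²³ m/s²

1.526 × 10²³ m/s²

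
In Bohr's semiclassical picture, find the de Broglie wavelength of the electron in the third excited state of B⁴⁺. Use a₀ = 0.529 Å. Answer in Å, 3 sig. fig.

2.66 Å

The Bohr quantisation condition is nλ = 2πr_n.
r_n = n²a₀/Z = 1.69 Å
λ = 2πr_n/n = 2π·1.69/4 = 2.66 Å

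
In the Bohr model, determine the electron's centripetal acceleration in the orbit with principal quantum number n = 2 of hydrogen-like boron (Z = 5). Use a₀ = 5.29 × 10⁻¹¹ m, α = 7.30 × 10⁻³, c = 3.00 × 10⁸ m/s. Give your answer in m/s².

7.08 × 10²³ m/s²

r = n²a₀/Z = 4.23 × 10⁻¹¹ m, v = Zαc/n = 5.47 × 10⁶ m/s
a = v²/r = (5.47 × 10⁶)² / 4.23 × 10⁻¹¹ = 7.08 × 10²³ m/s²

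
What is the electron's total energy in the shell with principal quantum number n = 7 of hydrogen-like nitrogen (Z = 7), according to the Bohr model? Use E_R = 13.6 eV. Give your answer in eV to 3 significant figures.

-13.6 eV

E_n = −E_R·Z²/n² = −13.6 × 7²/7² = -13.6 eV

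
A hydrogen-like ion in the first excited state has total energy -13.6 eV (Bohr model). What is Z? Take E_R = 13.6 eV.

2

E_n = −E_R Z²/n² ⇒ Z² = −E_n n²/E_R = 13.6 × 2² / 13.6 ≈ 4.00
Z = 2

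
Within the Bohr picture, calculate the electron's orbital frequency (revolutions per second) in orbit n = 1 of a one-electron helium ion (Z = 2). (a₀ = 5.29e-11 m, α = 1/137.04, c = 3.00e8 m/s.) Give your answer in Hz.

2.63e16 Hz

r = n²a₀/Z = 2.65e-11 m, v = Zαc/n = 4.38e6 m/s
f = v/(2πr) = 2.63e16 Hz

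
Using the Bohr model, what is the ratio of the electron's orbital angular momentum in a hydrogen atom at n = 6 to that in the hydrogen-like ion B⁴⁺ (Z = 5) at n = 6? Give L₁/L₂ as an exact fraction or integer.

L = nℏ is independent of Z.
L₁/L₂ = n₁/n₂ = 6/6 = 1

1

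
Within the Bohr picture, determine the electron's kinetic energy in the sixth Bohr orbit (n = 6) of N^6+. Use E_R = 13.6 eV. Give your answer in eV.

For a Coulomb orbit the virial theorem gives K = −E_n.
E_n = −E_R·Z²/n², so K = E_R·Z²/n² = 13.6 × 7²/6² = 18.5 eV

18.5 eV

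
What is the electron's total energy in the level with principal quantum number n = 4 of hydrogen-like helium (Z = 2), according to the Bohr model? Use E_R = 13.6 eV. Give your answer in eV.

E_n = −E_R·Z²/n² = −13.6 × 2²/4² = -3.40 eV

-3.40 eV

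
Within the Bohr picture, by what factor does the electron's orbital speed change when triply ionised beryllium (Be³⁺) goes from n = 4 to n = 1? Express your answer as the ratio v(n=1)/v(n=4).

v ∝ Z^1 · n^-1; with Z fixed, v ∝ n^-1.
v(n=1)/v(n=4) = (1/4)^-1 = 4

4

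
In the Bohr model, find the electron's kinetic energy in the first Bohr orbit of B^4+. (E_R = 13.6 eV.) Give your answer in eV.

340 eV

For a Coulomb orbit the virial theorem gives K = −E_n.
E_n = −E_R·Z²/n², so K = E_R·Z²/n² = 13.6 × 5²/1² = 340 eV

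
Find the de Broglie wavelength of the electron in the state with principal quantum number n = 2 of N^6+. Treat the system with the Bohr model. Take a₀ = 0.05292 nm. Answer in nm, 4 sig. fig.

The Bohr quantisation condition is nλ = 2πr_n.
r_n = n²a₀/Z = 0.03024 nm
λ = 2πr_n/n = 2π·0.03024/2 = 0.09500 nm

0.09500 nm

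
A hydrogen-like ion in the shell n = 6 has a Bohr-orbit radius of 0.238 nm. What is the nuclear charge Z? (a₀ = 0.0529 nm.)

8

r_n = n²a₀/Z ⇒ Z = n²a₀/r = 6² × 0.0529 / 0.238 ≈ 8.00
Z = 8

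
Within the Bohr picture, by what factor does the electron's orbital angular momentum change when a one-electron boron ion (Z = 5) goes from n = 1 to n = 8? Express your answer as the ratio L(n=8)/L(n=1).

8

L = nℏ depends only on n, so L ∝ n.
L(n=8)/L(n=1) = (8/1)^1 = 8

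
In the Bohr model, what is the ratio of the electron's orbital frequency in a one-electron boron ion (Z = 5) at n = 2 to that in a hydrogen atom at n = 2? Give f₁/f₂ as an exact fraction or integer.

25

f ∝ Z^2 · n^-3
f₁/f₂ = (5/1)^2 · (2/2)^-3 = 25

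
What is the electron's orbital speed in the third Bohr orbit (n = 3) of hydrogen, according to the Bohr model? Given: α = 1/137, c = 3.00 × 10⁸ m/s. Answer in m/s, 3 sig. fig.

v_n = Zαc/n = 1 × 0.00730 × 3.00 × 10⁸ / 3
    = 7.30 × 10⁵ m/s

7.30 × 10⁵ m/s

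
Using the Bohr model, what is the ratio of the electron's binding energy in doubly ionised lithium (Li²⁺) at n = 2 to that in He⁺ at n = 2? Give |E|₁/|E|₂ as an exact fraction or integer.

9/4

|E| ∝ Z^2 · n^-2
|E|₁/|E|₂ = (3/2)^2 · (2/2)^-2 = 9/4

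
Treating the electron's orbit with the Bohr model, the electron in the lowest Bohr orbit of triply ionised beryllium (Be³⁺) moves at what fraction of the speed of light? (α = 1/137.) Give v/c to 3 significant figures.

v_n = Zαc/n, so v/c = Zα/n = 4 × 0.00730 / 1 = 0.0292

0.0292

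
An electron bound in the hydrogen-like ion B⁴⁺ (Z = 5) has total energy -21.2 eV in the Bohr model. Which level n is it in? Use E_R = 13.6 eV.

4

E_n = −E_R Z²/n² ⇒ n² = E_R Z²/(−E_n) = 13.6 × 5² / 21.2 ≈ 16.04
n = 4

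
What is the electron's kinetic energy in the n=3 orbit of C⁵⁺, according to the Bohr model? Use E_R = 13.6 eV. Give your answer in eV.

For a Coulomb orbit the virial theorem gives K = −E_n.
E_n = −E_R·Z²/n², so K = E_R·Z²/n² = 13.6 × 6²/3² = 54.4 eV

54.4 eV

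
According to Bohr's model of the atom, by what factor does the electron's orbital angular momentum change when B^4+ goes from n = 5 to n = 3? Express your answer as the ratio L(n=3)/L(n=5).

L = nℏ depends only on n, so L ∝ n.
L(n=3)/L(n=5) = (3/5)^1 = 3/5

3/5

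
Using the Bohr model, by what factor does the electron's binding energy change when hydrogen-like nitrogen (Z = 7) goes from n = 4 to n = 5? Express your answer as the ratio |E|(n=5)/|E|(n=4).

|E| ∝ Z^2 · n^-2; with Z fixed, |E| ∝ n^-2.
|E|(n=5)/|E|(n=4) = (5/4)^-2 = 16/25

16/25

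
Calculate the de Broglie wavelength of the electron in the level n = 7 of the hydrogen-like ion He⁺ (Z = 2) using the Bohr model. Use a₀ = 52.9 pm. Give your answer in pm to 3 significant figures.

The Bohr quantisation condition is nλ = 2πr_n.
r_n = n²a₀/Z = 1300 pm
λ = 2πr_n/n = 2π·1300/7 = 1160 pm

1160 pm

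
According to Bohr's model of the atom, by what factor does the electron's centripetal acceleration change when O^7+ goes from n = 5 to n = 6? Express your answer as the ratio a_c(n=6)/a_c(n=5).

625/1296

a_c ∝ Z^3 · n^-4; with Z fixed, a_c ∝ n^-4.
a_c(n=6)/a_c(n=5) = (6/5)^-4 = 625/1296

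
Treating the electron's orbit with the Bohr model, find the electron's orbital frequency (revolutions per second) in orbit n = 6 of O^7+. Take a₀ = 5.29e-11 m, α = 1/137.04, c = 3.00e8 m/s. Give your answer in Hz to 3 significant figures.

r = n²a₀/Z = 2.38e-10 m, v = Zαc/n = 2.92e6 m/s
f = v/(2πr) = 1.95e15 Hz

1.95e15 Hz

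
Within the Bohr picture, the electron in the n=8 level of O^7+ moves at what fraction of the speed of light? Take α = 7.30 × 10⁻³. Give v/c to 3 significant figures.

v_n = Zαc/n, so v/c = Zα/n = 8 × 0.00730 / 8 = 0.00730

0.00730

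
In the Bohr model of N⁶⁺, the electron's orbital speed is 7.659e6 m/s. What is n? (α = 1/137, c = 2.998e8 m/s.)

v_n = Zαc/n ⇒ n = Zαc/v = 7 × 0.007299 × 2.998e8 / 7.659e6 ≈ 2.00
n = 2

2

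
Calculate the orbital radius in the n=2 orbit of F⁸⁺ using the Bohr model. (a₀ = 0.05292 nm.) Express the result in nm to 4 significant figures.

r_n = n²a₀/Z = 2² × 0.05292 / 9
    = 4 × 0.05292 / 9 = 0.02352 nm

0.02352 nm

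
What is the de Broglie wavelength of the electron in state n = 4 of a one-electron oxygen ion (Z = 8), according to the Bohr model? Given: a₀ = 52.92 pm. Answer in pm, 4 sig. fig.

The Bohr quantisation condition is nλ = 2πr_n.
r_n = n²a₀/Z = 105.8 pm
λ = 2πr_n/n = 2π·105.8/4 = 166.3 pm

166.3 pm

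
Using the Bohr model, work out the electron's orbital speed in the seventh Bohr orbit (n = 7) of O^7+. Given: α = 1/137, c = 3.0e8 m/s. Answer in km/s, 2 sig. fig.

2500 km/s

v_n = Zαc/n = 8 × 0.0073 × 3.0e8 / 7
    = 2500 km/s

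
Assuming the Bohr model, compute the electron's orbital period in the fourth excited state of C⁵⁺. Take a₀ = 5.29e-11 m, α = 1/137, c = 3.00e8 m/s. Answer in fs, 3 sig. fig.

0.527 fs

r = n²a₀/Z = 5²·5.29e-11/6 = 2.20e-10 m
v = Zαc/n = 6·0.00730·3.00e8/5 = 2.63e6 m/s
T = 2πr/v = 5.27e-16 s = 0.527 fs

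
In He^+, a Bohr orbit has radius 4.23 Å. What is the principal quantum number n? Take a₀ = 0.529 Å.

r_n = n²a₀/Z ⇒ n² = rZ/a₀ = 4.23 × 2 / 0.529 ≈ 15.99
n = 4

4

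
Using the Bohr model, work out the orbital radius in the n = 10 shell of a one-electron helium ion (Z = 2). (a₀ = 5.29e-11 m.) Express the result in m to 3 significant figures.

2.64e-9 m

r_n = n²a₀/Z = 10² × 5.29e-11 / 2
    = 100 × 5.29e-11 / 2 = 2.64e-9 m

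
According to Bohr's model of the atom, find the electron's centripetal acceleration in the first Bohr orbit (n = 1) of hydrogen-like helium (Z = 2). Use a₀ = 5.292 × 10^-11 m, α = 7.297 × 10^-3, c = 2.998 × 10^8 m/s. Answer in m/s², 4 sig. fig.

r = n²a₀/Z = 2.646 × 10^-11 m, v = Zαc/n = 4.375 × 10^6 m/s
a = v²/r = (4.375 × 10^6)² / 2.646 × 10^-11 = 7.235 × 10^23 m/s²

7.235 × 10^23 m/s²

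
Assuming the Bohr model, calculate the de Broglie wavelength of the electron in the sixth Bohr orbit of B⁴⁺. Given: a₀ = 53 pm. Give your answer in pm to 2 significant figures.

400 pm

The Bohr quantisation condition is nλ = 2πr_n.
r_n = n²a₀/Z = 380 pm
λ = 2πr_n/n = 2π·380/6 = 400 pm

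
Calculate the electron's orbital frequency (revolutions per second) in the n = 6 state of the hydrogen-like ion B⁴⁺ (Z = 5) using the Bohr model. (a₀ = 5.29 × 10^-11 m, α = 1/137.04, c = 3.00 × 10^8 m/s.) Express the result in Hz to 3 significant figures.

7.62 × 10^14 Hz

r = n²a₀/Z = 3.81 × 10^-10 m, v = Zαc/n = 1.82 × 10^6 m/s
f = v/(2πr) = 7.62 × 10^14 Hz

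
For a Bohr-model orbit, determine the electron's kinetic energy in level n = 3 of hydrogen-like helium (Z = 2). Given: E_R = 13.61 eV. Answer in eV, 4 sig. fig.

For a Coulomb orbit the virial theorem gives K = −E_n.
E_n = −E_R·Z²/n², so K = E_R·Z²/n² = 13.61 × 2²/3² = 6.049 eV

6.049 eV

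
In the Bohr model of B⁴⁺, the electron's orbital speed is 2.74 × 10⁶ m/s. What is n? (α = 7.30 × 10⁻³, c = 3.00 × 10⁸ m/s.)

4

v_n = Zαc/n ⇒ n = Zαc/v = 5 × 0.00730 × 3.00 × 10⁸ / 2.74 × 10⁶ ≈ 4.00
n = 4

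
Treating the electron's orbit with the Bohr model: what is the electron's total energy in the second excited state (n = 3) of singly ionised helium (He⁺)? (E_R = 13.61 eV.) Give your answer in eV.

-6.049 eV

E_n = −E_R·Z²/n² = −13.61 × 2²/3² = -6.049 eV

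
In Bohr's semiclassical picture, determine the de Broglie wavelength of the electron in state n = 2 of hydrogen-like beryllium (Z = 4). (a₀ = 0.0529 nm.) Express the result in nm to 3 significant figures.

0.166 nm

The Bohr quantisation condition is nλ = 2πr_n.
r_n = n²a₀/Z = 0.0529 nm
λ = 2πr_n/n = 2π·0.0529/2 = 0.166 nm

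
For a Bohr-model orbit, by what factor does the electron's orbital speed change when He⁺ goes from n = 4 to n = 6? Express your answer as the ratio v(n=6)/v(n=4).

v ∝ Z^1 · n^-1; with Z fixed, v ∝ n^-1.
v(n=6)/v(n=4) = (6/4)^-1 = 2/3

2/3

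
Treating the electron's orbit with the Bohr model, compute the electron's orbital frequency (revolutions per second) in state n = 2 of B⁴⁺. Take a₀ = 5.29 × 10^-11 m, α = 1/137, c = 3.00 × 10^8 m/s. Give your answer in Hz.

2.06 × 10^16 Hz

r = n²a₀/Z = 4.23 × 10^-11 m, v = Zαc/n = 5.47 × 10^6 m/s
f = v/(2πr) = 2.06 × 10^16 Hz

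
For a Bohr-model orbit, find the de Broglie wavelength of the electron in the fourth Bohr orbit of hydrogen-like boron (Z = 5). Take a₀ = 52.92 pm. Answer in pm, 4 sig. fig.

266.0 pm

The Bohr quantisation condition is nλ = 2πr_n.
r_n = n²a₀/Z = 169.3 pm
λ = 2πr_n/n = 2π·169.3/4 = 266.0 pm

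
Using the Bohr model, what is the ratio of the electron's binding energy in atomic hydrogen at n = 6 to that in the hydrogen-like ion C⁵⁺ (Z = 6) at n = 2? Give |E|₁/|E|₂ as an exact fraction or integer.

1/324

|E| ∝ Z^2 · n^-2
|E|₁/|E|₂ = (1/6)^2 · (6/2)^-2 = 1/324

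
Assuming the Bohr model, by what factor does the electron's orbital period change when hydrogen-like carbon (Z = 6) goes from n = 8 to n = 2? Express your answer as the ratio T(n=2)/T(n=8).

1/64

T ∝ Z^-2 · n^3; with Z fixed, T ∝ n^3.
T(n=2)/T(n=8) = (2/8)^3 = 1/64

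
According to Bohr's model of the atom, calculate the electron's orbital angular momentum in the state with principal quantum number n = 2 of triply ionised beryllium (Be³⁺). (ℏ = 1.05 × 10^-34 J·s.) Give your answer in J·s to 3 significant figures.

2.10 × 10^-34 J·s

L_n = nℏ = 2 × 1.05 × 10^-34 = 2.10 × 10^-34 J·s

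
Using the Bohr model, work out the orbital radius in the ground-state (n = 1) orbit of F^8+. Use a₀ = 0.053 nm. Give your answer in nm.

0.0059 nm

r_n = n²a₀/Z = 1² × 0.053 / 9
    = 1 × 0.053 / 9 = 0.0059 nm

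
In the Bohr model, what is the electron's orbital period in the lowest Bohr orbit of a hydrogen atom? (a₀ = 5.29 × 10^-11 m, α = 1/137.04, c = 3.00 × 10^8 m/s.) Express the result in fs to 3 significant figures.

0.152 fs

r = n²a₀/Z = 1²·5.29 × 10^-11/1 = 5.29 × 10^-11 m
v = Zαc/n = 1·0.00730·3.00 × 10^8/1 = 2.19 × 10^6 m/s
T = 2πr/v = 1.52 × 10^-16 s = 0.152 fs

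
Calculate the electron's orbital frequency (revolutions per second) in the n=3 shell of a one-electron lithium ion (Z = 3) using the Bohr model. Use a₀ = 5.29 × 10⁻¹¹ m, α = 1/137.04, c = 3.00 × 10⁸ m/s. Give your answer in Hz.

r = n²a₀/Z = 1.59 × 10⁻¹⁰ m, v = Zαc/n = 2.19 × 10⁶ m/s
f = v/(2πr) = 2.20 × 10¹⁵ Hz

2.20 × 10¹⁵ Hz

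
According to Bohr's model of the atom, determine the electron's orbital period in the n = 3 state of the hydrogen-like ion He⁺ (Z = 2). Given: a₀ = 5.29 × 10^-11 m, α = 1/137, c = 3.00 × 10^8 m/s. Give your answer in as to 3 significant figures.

r = n²a₀/Z = 3²·5.29 × 10^-11/2 = 2.38 × 10^-10 m
v = Zαc/n = 2·0.00730·3.00 × 10^8/3 = 1.46 × 10^6 m/s
T = 2πr/v = 1.02 × 10^-15 s = 1020 as

1020 as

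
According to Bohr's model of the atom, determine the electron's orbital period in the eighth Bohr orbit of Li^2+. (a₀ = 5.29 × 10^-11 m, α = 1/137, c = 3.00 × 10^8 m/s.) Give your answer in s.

r = n²a₀/Z = 8²·5.29 × 10^-11/3 = 1.13 × 10^-9 m
v = Zαc/n = 3·0.00730·3.00 × 10^8/8 = 8.21 × 10^5 m/s
T = 2πr/v = 8.63 × 10^-15 s

8.63 × 10^-15 s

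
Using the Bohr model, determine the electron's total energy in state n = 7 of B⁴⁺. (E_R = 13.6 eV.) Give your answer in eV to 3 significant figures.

-6.94 eV

E_n = −E_R·Z²/n² = −13.6 × 5²/7² = -6.94 eV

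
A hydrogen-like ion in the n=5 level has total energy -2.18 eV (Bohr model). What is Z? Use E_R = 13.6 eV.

2

E_n = −E_R Z²/n² ⇒ Z² = −E_n n²/E_R = 2.18 × 5² / 13.6 ≈ 4.01
Z = 2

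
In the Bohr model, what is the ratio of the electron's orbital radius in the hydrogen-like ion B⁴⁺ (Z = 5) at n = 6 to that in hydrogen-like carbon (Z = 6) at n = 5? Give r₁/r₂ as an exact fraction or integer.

216/125

r ∝ Z^-1 · n^2
r₁/r₂ = (5/6)^-1 · (6/5)^2 = 216/125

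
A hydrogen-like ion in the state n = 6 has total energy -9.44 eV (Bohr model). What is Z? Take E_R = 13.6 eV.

E_n = −E_R Z²/n² ⇒ Z² = −E_n n²/E_R = 9.44 × 6² / 13.6 ≈ 24.99
Z = 5

5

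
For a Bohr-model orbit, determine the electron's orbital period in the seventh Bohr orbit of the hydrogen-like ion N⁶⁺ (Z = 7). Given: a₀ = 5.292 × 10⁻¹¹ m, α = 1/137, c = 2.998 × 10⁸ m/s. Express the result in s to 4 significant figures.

1.064 × 10⁻¹⁵ s

r = n²a₀/Z = 7²·5.292 × 10⁻¹¹/7 = 3.704 × 10⁻¹⁰ m
v = Zαc/n = 7·0.007299·2.998 × 10⁸/7 = 2.188 × 10⁶ m/s
T = 2πr/v = 1.064 × 10⁻¹⁵ s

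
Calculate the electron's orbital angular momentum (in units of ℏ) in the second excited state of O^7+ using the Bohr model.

L_n = nℏ, so L/ℏ = n = 3.

3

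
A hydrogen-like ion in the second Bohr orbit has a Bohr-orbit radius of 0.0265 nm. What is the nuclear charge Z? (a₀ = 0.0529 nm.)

8

r_n = n²a₀/Z ⇒ Z = n²a₀/r = 2² × 0.0529 / 0.0265 ≈ 7.98
Z = 8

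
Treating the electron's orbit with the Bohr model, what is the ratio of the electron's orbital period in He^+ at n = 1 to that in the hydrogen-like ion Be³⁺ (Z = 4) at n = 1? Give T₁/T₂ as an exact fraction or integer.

4

T ∝ Z^-2 · n^3
T₁/T₂ = (2/4)^-2 · (1/1)^3 = 4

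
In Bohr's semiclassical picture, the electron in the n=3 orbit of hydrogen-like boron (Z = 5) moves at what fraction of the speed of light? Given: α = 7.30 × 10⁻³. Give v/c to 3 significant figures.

0.0122

v_n = Zαc/n, so v/c = Zα/n = 5 × 0.00730 / 3 = 0.0122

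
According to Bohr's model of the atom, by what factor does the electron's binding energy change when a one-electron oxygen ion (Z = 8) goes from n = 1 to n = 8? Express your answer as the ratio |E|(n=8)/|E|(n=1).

|E| ∝ Z^2 · n^-2; with Z fixed, |E| ∝ n^-2.
|E|(n=8)/|E|(n=1) = (8/1)^-2 = 1/64

1/64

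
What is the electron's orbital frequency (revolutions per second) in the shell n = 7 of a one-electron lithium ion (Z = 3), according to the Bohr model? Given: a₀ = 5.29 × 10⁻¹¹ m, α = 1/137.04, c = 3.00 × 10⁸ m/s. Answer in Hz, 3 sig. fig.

1.73 × 10¹⁴ Hz

r = n²a₀/Z = 8.64 × 10⁻¹⁰ m, v = Zαc/n = 9.38 × 10⁵ m/s
f = v/(2πr) = 1.73 × 10¹⁴ Hz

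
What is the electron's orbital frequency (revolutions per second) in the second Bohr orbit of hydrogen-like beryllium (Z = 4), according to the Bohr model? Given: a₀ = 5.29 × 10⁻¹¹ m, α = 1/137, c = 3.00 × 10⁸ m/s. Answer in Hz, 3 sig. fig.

r = n²a₀/Z = 5.29 × 10⁻¹¹ m, v = Zαc/n = 4.38 × 10⁶ m/s
f = v/(2πr) = 1.32 × 10¹⁶ Hz

1.32 × 10¹⁶ Hz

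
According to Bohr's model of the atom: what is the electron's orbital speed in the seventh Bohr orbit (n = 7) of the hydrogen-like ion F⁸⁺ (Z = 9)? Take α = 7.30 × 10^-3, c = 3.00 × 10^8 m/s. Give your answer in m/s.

2.82 × 10^6 m/s

v_n = Zαc/n = 9 × 0.00730 × 3.00 × 10^8 / 7
    = 2.82 × 10^6 m/s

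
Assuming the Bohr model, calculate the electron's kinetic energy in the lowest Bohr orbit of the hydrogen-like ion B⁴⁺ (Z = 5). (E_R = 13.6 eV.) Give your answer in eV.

340 eV

For a Coulomb orbit the virial theorem gives K = −E_n.
E_n = −E_R·Z²/n², so K = E_R·Z²/n² = 13.6 × 5²/1² = 340 eV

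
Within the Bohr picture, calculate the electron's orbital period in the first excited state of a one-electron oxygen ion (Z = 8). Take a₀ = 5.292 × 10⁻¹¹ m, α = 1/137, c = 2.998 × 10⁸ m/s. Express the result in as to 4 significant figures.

18.99 as

r = n²a₀/Z = 2²·5.292 × 10⁻¹¹/8 = 2.646 × 10⁻¹¹ m
v = Zαc/n = 8·0.007299·2.998 × 10⁸/2 = 8.753 × 10⁶ m/s
T = 2πr/v = 1.899 × 10⁻¹⁷ s = 18.99 as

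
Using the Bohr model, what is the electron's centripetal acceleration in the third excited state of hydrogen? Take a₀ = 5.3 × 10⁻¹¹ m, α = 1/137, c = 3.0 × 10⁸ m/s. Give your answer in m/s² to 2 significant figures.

3.5 × 10²⁰ m/s²

r = n²a₀/Z = 8.5 × 10⁻¹⁰ m, v = Zαc/n = 5.5 × 10⁵ m/s
a = v²/r = (5.5 × 10⁵)² / 8.5 × 10⁻¹⁰ = 3.5 × 10²⁰ m/s²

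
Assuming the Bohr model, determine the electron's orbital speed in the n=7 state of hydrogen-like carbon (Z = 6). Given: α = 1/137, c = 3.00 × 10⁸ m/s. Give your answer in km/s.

1880 km/s

v_n = Zαc/n = 6 × 0.00730 × 3.00 × 10⁸ / 7
    = 1880 km/s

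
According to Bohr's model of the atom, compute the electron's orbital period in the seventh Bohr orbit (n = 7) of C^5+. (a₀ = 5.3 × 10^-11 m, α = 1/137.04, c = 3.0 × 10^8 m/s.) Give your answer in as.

1400 as

r = n²a₀/Z = 7²·5.3 × 10^-11/6 = 4.3 × 10^-10 m
v = Zαc/n = 6·0.0073·3.0 × 10^8/7 = 1.9 × 10^6 m/s
T = 2πr/v = 1.4 × 10^-15 s = 1400 as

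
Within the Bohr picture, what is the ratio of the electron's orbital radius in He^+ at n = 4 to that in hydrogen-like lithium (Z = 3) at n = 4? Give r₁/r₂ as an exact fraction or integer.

3/2

r ∝ Z^-1 · n^2
r₁/r₂ = (2/3)^-1 · (4/4)^2 = 3/2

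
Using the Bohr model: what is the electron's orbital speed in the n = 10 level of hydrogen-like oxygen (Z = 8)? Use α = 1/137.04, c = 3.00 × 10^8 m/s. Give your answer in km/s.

1750 km/s

v_n = Zαc/n = 8 × 0.00730 × 3.00 × 10^8 / 10
    = 1750 km/s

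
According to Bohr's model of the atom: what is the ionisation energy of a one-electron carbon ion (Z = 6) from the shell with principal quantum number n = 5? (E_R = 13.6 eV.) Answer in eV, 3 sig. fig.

E_n = −E_R·Z²/n² = −13.6 × 6²/5² eV = -19.6 eV
Ionisation energy = −E_n = 19.6 eV

19.6 eV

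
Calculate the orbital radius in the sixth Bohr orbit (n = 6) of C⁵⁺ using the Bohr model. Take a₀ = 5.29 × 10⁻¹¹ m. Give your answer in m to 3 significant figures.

r_n = n²a₀/Z = 6² × 5.29 × 10⁻¹¹ / 6
    = 36 × 5.29 × 10⁻¹¹ / 6 = 3.17 × 10⁻¹⁰ m

3.17 × 10⁻¹⁰ m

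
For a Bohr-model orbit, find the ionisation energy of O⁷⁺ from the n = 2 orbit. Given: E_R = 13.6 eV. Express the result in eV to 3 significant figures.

218 eV

E_n = −E_R·Z²/n² = −13.6 × 8²/2² eV = -218 eV
Ionisation energy = −E_n = 218 eV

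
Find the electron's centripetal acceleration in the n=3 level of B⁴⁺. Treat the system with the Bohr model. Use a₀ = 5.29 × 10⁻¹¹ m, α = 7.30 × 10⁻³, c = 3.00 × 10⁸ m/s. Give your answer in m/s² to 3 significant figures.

1.40 × 10²³ m/s²

r = n²a₀/Z = 9.52 × 10⁻¹¹ m, v = Zαc/n = 3.65 × 10⁶ m/s
a = v²/r = (3.65 × 10⁶)² / 9.52 × 10⁻¹¹ = 1.40 × 10²³ m/s²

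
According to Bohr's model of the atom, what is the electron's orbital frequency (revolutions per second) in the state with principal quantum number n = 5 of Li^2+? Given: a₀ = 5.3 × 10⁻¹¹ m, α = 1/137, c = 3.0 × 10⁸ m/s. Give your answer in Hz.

r = n²a₀/Z = 4.4 × 10⁻¹⁰ m, v = Zαc/n = 1.3 × 10⁶ m/s
f = v/(2πr) = 4.7 × 10¹⁴ Hz

4.7 × 10¹⁴ Hz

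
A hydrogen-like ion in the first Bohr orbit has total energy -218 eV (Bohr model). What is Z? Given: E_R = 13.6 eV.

E_n = −E_R Z²/n² ⇒ Z² = −E_n n²/E_R = 218 × 1² / 13.6 ≈ 16.03
Z = 4

4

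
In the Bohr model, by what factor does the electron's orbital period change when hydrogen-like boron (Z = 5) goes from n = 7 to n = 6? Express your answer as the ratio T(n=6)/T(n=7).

T ∝ Z^-2 · n^3; with Z fixed, T ∝ n^3.
T(n=6)/T(n=7) = (6/7)^3 = 216/343

216/343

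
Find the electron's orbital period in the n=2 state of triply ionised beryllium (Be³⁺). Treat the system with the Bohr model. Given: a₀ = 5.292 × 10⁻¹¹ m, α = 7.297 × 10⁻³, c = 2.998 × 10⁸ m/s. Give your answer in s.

r = n²a₀/Z = 2²·5.292 × 10⁻¹¹/4 = 5.292 × 10⁻¹¹ m
v = Zαc/n = 4·0.007297·2.998 × 10⁸/2 = 4.375 × 10⁶ m/s
T = 2πr/v = 7.600 × 10⁻¹⁷ s

7.600 × 10⁻¹⁷ s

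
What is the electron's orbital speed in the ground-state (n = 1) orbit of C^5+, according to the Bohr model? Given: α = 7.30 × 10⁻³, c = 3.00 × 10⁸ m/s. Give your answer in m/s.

v_n = Zαc/n = 6 × 0.00730 × 3.00 × 10⁸ / 1
    = 1.31 × 10⁷ m/s

1.31 × 10⁷ m/s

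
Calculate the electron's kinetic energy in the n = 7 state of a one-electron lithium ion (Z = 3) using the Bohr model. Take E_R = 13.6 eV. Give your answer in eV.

2.50 eV

For a Coulomb orbit the virial theorem gives K = −E_n.
E_n = −E_R·Z²/n², so K = E_R·Z²/n² = 13.6 × 3²/7² = 2.50 eV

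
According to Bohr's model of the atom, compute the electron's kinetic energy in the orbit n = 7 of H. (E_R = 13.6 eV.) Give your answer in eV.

0.278 eV

For a Coulomb orbit the virial theorem gives K = −E_n.
E_n = −E_R·Z²/n², so K = E_R·Z²/n² = 13.6 × 1²/7² = 0.278 eV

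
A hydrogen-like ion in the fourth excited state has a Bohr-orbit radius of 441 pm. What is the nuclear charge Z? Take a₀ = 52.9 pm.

3

r_n = n²a₀/Z ⇒ Z = n²a₀/r = 5² × 52.9 / 441 ≈ 3.00
Z = 3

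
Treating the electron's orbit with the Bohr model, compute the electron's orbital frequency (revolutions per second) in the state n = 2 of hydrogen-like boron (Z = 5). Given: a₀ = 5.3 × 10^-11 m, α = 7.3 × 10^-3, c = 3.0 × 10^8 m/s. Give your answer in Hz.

2.1 × 10^16 Hz

r = n²a₀/Z = 4.2 × 10^-11 m, v = Zαc/n = 5.5 × 10^6 m/s
f = v/(2πr) = 2.1 × 10^16 Hz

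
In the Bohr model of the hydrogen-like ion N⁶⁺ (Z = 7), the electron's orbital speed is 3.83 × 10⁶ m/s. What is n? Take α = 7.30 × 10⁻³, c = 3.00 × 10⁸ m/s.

4

v_n = Zαc/n ⇒ n = Zαc/v = 7 × 0.00730 × 3.00 × 10⁸ / 3.83 × 10⁶ ≈ 4.00
n = 4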